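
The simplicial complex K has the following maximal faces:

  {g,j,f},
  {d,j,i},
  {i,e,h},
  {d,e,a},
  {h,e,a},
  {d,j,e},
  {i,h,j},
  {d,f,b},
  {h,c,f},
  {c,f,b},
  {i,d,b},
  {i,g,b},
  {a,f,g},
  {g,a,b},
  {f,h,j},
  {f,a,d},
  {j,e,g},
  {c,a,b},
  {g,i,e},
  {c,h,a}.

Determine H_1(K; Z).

Fix the vertex order a < b < c < d < e < f < g < h < i < j and write every simplex with vertices in increasing order. Then dim K = 2 and the simplices of K are:

  0-simplices (10): a, b, c, d, e, f, g, h, i, j
  1-simplices (30): ab, ac, ad, ae, af, ag, ah, bc, bd, bf, bg, bi, cf, ch, de, df, di, dj, eg, eh, ei, ej, fg, fh, fj, gi, gj, hi, hj, ij
  2-simplices (20): abc, abg, ach, ade, adf, aeh, afg, bcf, bdf, bdi, bgi, cfh, dej, dij, egi, egj, ehi, fgj, fhj, hij

so the chain groups are C_0 ≅ Z^10, C_1 ≅ Z^30, C_2 ≅ Z^20.

Boundary ∂_1: C_1 → C_0 sends each edge [p,q] (with p < q) to q − p. For instance
  ∂fh = h − f.
The resulting 10×30 matrix has rank 9, and its Smith normal form has invariant factors (1,1,1,1,1,1,1,1,1).

The boundary map ∂_2: C_2 → C_1 sends each 2-simplex [p,q,r] to [q,r] − [p,r] + [p,q]. For instance
  ∂bgi = gi − bi + bg,
  ∂afg = fg − ag + af.
This gives a 30×20 integer matrix of rank 20; reducing to Smith normal form yields diagonal entries (1,1,1,1,1,1,1,1,1,1,1,1,1,1,1,1,1,1,1,2).

From H_k ≅ ker(∂_k) / im(∂_{k+1}) we obtain:

  H_1: rank ker ∂_1 − rank ∂_2 = (30 − 9) − 20 = 1, and ∂_2 has invariant factor 2 > 1, so H_1 ≅ Z ⊕ Z/2.

H_1 = Z ⊕ Z/2.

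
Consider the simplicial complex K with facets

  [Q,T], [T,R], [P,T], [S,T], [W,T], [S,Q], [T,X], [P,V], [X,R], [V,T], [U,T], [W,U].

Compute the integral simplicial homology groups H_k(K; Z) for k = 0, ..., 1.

K has 9 vertices, 12 edges.
rank ∂_0 = 0, rank ∂_1 = 8 ⇒ b_0 = 9 − 0 − 8 = 1; all invariant factors of ∂_1 are 1 so no torsion. So H_0 = Z.
rank ∂_1 = 8, rank ∂_2 = 0 ⇒ b_1 = 12 − 8 − 0 = 4. So H_1 = Z^4.

H_0 ≅ Z,  H_1 ≅ Z^4.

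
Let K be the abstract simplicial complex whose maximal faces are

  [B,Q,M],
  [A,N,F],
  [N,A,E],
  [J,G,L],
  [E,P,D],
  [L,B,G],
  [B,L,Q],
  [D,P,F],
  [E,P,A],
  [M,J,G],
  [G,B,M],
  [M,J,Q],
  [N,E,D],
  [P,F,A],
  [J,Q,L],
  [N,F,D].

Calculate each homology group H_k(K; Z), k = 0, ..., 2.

Take the total order A < B < D < E < F < G < J < L < M < N < P < Q on the vertex set. Then K (dimension 2) consists of the simplices:

  0-simplices (12): A, B, D, E, F, G, J, L, M, N, P, Q
  1-simplices (24): AE, AF, AN, AP, BG, BL, BM, BQ, DE, DF, DN, DP, EN, EP, FN, FP, GJ, GL, GM, JL, JM, JQ, LQ, MQ
  2-simplices (16): AEN, AEP, AFN, AFP, BGL, BGM, BLQ, BMQ, DEN, DEP, DFN, DFP, GJL, GJM, JLQ, JMQ

so the chain groups are C_0 ≅ Z^12, C_1 ≅ Z^24, C_2 ≅ Z^16.

Boundary ∂_1: C_1 → C_0 sends each edge [p,q] (with p < q) to q − p.
The resulting 12×24 matrix has rank 10, and its Smith normal form has invariant factors (1,1,1,1,1,1,1,1,1,1).

∂_2: C_2 → C_1 maps a triangle to the signed sum of its edges. For instance
  ∂BGL = GL − BL + BG,
  ∂DFP = FP − DP + DF.
As a 24×16 matrix over Z this has rank 14, with invariant factors (1,1,1,1,1,1,1,1,1,1,1,1,1,1).

Reading off H_k = ker ∂_k / im ∂_{k+1}:

  H_0: rank C_0 − rank ∂_1 = 12 − 10 = 2, and the invariant factors of ∂_1 are all 1, so H_0 = Z^2.
  H_1: rank ker ∂_1 − rank ∂_2 = (24 − 10) − 14 = 0, and the invariant factors of ∂_2 are all 1, so H_1 = 0.
  H_2: rank ker ∂_2 − rank ∂_3 = (16 − 14) − 0 = 2, and there is no ∂_3, so H_2 = Z^2.

As a check, the Euler characteristic is 12 − 24 + 16 = 4, which agrees with 2 − 0 + 2 = 4.

H_0 ≅ Z^2,  H_1 = 0,  H_2 ≅ Z^2.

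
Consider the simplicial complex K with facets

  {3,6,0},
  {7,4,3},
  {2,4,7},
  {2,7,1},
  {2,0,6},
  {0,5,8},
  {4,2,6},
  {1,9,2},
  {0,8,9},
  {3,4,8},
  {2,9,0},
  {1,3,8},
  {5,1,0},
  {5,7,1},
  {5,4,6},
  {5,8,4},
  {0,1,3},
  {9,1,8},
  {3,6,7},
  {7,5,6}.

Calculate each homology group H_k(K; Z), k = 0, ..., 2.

K has 10 vertices, 30 edges, 20 triangles.
rank ∂_0 = 0, rank ∂_1 = 9 ⇒ b_0 = 10 − 0 − 9 = 1; all invariant factors of ∂_1 are 1 so no torsion. So H_0 = Z.
rank ∂_1 = 9, rank ∂_2 = 20 ⇒ b_1 = 30 − 9 − 20 = 1; ∂_2 has invariant factor(s) [2] giving torsion. So H_1 = Z ⊕ Z/2.
rank ∂_2 = 20, rank ∂_3 = 0 ⇒ b_2 = 20 − 20 − 0 = 0. So H_2 = 0.

H_0 ≅ Z,  H_1 ≅ Z ⊕ Z/2,  H_2 = 0.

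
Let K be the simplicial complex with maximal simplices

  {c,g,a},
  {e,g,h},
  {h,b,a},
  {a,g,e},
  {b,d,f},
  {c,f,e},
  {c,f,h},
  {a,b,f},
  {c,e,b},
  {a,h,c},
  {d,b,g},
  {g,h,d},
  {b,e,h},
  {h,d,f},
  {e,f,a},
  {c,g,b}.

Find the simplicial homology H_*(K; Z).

K has 8 vertices, 24 edges, 16 triangles.
rank ∂_0 = 0, rank ∂_1 = 7 ⇒ b_0 = 8 − 0 − 7 = 1; all invariant factors of ∂_1 are 1 so no torsion. So H_0 ≅ Z.
rank ∂_1 = 7, rank ∂_2 = 15 ⇒ b_1 = 24 − 7 − 15 = 2; all invariant factors of ∂_2 are 1 so no torsion. So H_1 ≅ Z^2.
rank ∂_2 = 15, rank ∂_3 = 0 ⇒ b_2 = 16 − 15 − 0 = 1. So H_2 ≅ Z.

H_0 ≅ Z,  H_1 ≅ Z^2,  H_2 ≅ Z.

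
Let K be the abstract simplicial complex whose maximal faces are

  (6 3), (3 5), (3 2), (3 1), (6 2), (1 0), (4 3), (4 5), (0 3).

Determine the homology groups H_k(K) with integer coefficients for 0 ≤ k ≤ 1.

H_0 ≅ Z,  H_1 ≅ Z^3.

We work with the vertex ordering 0 < 1 < 2 < 3 < 4 < 5 < 6. The simplices of K, each written with vertices in increasing order, are:

  0-simplices (7): [0], [1], [2], [3], [4], [5], [6]
  1-simplices (9): [0,1], [0,3], [1,3], [2,3], [2,6], [3,4], [3,5], [3,6], [4,5]

so the chain groups are C_0 ≅ Z^7, C_1 ≅ Z^9.

∂_1: C_1 → C_0 maps an edge to its endpoints' difference, ∂[p,q] = q − p.
The resulting 7×9 matrix has rank 6, and its Smith normal form has invariant factors (1,1,1,1,1,1).

Now H_k = ker ∂_k / im ∂_{k+1}, so:

  H_0: rank C_0 − rank ∂_1 = 7 − 6 = 1, and the invariant factors of ∂_1 are all 1, so H_0 ≅ Z.
  H_1: rank ker ∂_1 − rank ∂_2 = (9 − 6) − 0 = 3, and there is no ∂_2, so H_1 ≅ Z^3.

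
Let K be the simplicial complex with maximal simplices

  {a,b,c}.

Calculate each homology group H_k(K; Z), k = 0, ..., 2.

H_0 ≅ Z,  H_1 = 0,  H_2 = 0.

Take the total order a < b < c on the vertex set. Then K (dimension 2) consists of the simplices:

  0-simplices (3): a, b, c
  1-simplices (3): ab, ac, bc
  2-simplices (1): abc

so the chain groups are C_0 ≅ Z^3, C_1 ≅ Z^3, C_2 ≅ Z^1.

Boundary ∂_1: C_1 → C_0 sends each edge [p,q] (with p < q) to q − p. For instance
  ∂ac = c − a.
The 3×3 boundary matrix has rank 2 and Smith normal form diag(1,1).

Boundary ∂_2: C_2 → C_1 sends each 2-simplex [p,q,r] to [q,r] − [p,r] + [p,q]. For instance
  ∂abc = bc − ac + ab.
The resulting 3×1 matrix has rank 1, and its Smith normal form has invariant factors (1).

Computing H_k = (kernel of ∂_k) / (image of ∂_{k+1}):

  H_0: rank C_0 − rank ∂_1 = 3 − 2 = 1, and the invariant factors of ∂_1 are all 1, so H_0 = Z.
  H_1: rank ker ∂_1 − rank ∂_2 = (3 − 2) − 1 = 0, and the invariant factors of ∂_2 are all 1, so H_1 = 0.
  H_2: rank ker ∂_2 − rank ∂_3 = (1 − 1) − 0 = 0, and there is no ∂_3, so H_2 = 0.

(K is a triangulation of the 2-simplex.)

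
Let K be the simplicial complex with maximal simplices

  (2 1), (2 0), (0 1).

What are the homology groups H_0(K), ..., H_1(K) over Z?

H_0 ≅ Z,  H_1 ≅ Z.

We work with the vertex ordering 0 < 1 < 2. The simplices of K, each written with vertices in increasing order, are:

  0-simplices (3): [0], [1], [2]
  1-simplices (3): [0,1], [0,2], [1,2]

so the chain groups are C_0 ≅ Z^3, C_1 ≅ Z^3.

∂_1: C_1 → C_0 maps an edge to its endpoints' difference, ∂[p,q] = q − p. For instance
  ∂[0,1] = [1] − [0].
The resulting 3×3 matrix has rank 2, and its Smith normal form has invariant factors (1,1).

Computing H_k = (kernel of ∂_k) / (image of ∂_{k+1}):

  H_0: rank C_0 − rank ∂_1 = 3 − 2 = 1, and the invariant factors of ∂_1 are all 1, so H_0 ≅ Z.
  H_1: rank ker ∂_1 − rank ∂_2 = (3 − 2) − 0 = 1, and there is no ∂_2, so H_1 ≅ Z.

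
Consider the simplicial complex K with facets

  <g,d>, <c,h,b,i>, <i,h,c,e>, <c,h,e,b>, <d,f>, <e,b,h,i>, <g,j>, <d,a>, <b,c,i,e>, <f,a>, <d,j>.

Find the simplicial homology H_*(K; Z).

K has 10 vertices, 16 edges, 10 triangles, 5 3-simplices.
rank ∂_0 = 0, rank ∂_1 = 8 ⇒ b_0 = 10 − 0 − 8 = 2; all invariant factors of ∂_1 are 1 so no torsion. So H_0 ≅ Z^2.
rank ∂_1 = 8, rank ∂_2 = 6 ⇒ b_1 = 16 − 8 − 6 = 2; all invariant factors of ∂_2 are 1 so no torsion. So H_1 ≅ Z^2.
rank ∂_2 = 6, rank ∂_3 = 4 ⇒ b_2 = 10 − 6 − 4 = 0; all invariant factors of ∂_3 are 1 so no torsion. So H_2 ≅ 0.
rank ∂_3 = 4, rank ∂_4 = 0 ⇒ b_3 = 5 − 4 − 0 = 1. So H_3 ≅ Z.

H_0 = Z^2,  H_1 = Z^2,  H_2 = 0,  H_3 = Z.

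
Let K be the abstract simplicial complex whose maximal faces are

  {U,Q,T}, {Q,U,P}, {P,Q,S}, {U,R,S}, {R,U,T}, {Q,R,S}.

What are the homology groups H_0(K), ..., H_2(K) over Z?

H_0 ≅ Z,  H_1 ≅ Z,  H_2 = 0.

Take the total order P < Q < R < S < T < U on the vertex set. Then K (dimension 2) consists of the simplices:

  0-simplices (6): P, Q, R, S, T, U
  1-simplices (12): PQ, PS, PU, QR, QS, QT, QU, RS, RT, RU, SU, TU
  2-simplices (6): PQS, PQU, QRS, QTU, RSU, RTU

Hence C_0 ≅ Z^6, C_1 ≅ Z^12, C_2 ≅ Z^6.

The boundary map ∂_1: C_1 → C_0 maps an edge to its endpoints' difference, ∂[p,q] = q − p.
The 6×12 boundary matrix has rank 5 and Smith normal form diag(1,1,1,1,1).

The boundary map ∂_2: C_2 → C_1 sends each 2-simplex [p,q,r] to [q,r] − [p,r] + [p,q]. For instance
  ∂QRS = RS − QS + QR,
  ∂QTU = TU − QU + QT.
The 12×6 boundary matrix has rank 6 and Smith normal form diag(1,1,1,1,1,1).

Now H_k = ker ∂_k / im ∂_{k+1}, so:

  H_0: rank C_0 − rank ∂_1 = 6 − 5 = 1, and the invariant factors of ∂_1 are all 1, so H_0 ≅ Z.
  H_1: rank ker ∂_1 − rank ∂_2 = (12 − 5) − 6 = 1, and the invariant factors of ∂_2 are all 1, so H_1 ≅ Z.
  H_2: rank ker ∂_2 − rank ∂_3 = (6 − 6) − 0 = 0, and there is no ∂_3, so H_2 ≅ 0.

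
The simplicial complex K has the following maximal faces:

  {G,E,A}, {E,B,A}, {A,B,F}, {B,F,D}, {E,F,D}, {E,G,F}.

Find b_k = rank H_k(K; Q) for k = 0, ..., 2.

b_0 = 1, b_1 = 1, b_2 = 0.

We work with the vertex ordering A < B < D < E < F < G. The simplices of K, each written with vertices in increasing order, are:

  0-simplices (6): A, B, D, E, F, G
  1-simplices (12): AB, AE, AF, AG, BD, BE, BF, DE, DF, EF, EG, FG
  2-simplices (6): ABE, ABF, AEG, BDF, DEF, EFG

Hence C_0 ≅ Z^6, C_1 ≅ Z^12, C_2 ≅ Z^6.

Boundary ∂_1: C_1 → C_0 sends each edge [p,q] (with p < q) to q − p.
The 6×12 boundary matrix has rank 5 and Smith normal form diag(1,1,1,1,1).

The boundary map ∂_2: C_2 → C_1 sends each 2-simplex [p,q,r] to [q,r] − [p,r] + [p,q]. For instance
  ∂ABF = BF − AF + AB,
  ∂BDF = DF − BF + BD.
The 12×6 boundary matrix has rank 6 and Smith normal form diag(1,1,1,1,1,1).

Computing H_k = (kernel of ∂_k) / (image of ∂_{k+1}):

  H_0: rank C_0 − rank ∂_1 = 6 − 5 = 1, and the invariant factors of ∂_1 are all 1, so H_0 ≅ Z.
  H_1: rank ker ∂_1 − rank ∂_2 = (12 − 5) − 6 = 1, and the invariant factors of ∂_2 are all 1, so H_1 ≅ Z.
  H_2: rank ker ∂_2 − rank ∂_3 = (6 − 6) − 0 = 0, and there is no ∂_3, so H_2 ≅ 0.

(K is a triangulation of the cylinder S^1 x I.)

Hence the Betti numbers are b_0 = 1, b_1 = 1, b_2 = 0.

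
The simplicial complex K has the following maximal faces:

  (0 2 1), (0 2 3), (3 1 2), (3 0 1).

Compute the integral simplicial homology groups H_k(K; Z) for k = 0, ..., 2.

H_0 = Z,  H_1 = 0,  H_2 = Z.

We work with the vertex ordering 0 < 1 < 2 < 3. The simplices of K, each written with vertices in increasing order, are:

  0-simplices (4): [0], [1], [2], [3]
  1-simplices (6): [0,1], [0,2], [0,3], [1,2], [1,3], [2,3]
  2-simplices (4): [0,1,2], [0,1,3], [0,2,3], [1,2,3]

so the chain groups are C_0 ≅ Z^4, C_1 ≅ Z^6, C_2 ≅ Z^4.

The boundary map ∂_1: C_1 → C_0 maps an edge to its endpoints' difference, ∂[p,q] = q − p. For instance
  ∂[0,3] = [3] − [0].
The 4×6 boundary matrix has rank 3 and Smith normal form diag(1,1,1).

Boundary ∂_2: C_2 → C_1 acts by ∂[p,q,r] = [q,r] − [p,r] + [p,q]. For instance
  ∂[0,2,3] = [2,3] − [0,3] + [0,2],
  ∂[1,2,3] = [2,3] − [1,3] + [1,2].
As a 6×4 matrix over Z this has rank 3, with invariant factors (1,1,1).

From H_k ≅ ker(∂_k) / im(∂_{k+1}) we obtain:

  H_0: rank C_0 − rank ∂_1 = 4 − 3 = 1, and the invariant factors of ∂_1 are all 1, so H_0 = Z.
  H_1: rank ker ∂_1 − rank ∂_2 = (6 − 3) − 3 = 0, and the invariant factors of ∂_2 are all 1, so H_1 = 0.
  H_2: rank ker ∂_2 − rank ∂_3 = (4 − 3) − 0 = 1, and there is no ∂_3, so H_2 = Z.

As a check, the Euler characteristic is 4 − 6 + 4 = 2, which agrees with 1 − 0 + 1 = 2.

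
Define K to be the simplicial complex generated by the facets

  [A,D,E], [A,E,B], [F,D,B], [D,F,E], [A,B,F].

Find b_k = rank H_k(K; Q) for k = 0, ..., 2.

b_0 = 1, b_1 = 1, b_2 = 0.

Order the vertices as A < B < D < E < F. Listing each simplex with vertices in this order, K has dimension 2 with simplices:

  0-simplices (5): A, B, D, E, F
  1-simplices (10): AB, AD, AE, AF, BD, BE, BF, DE, DF, EF
  2-simplices (5): ABE, ABF, ADE, BDF, DEF

Hence C_0 ≅ Z^5, C_1 ≅ Z^10, C_2 ≅ Z^5.

Boundary ∂_1: C_1 → C_0 is given by ∂[p,q] = [q] − [p]. For instance
  ∂EF = F − E.
As a 5×10 matrix over Z this has rank 4, with invariant factors (1,1,1,1).

Boundary ∂_2: C_2 → C_1 sends each 2-simplex [p,q,r] to [q,r] − [p,r] + [p,q]. For instance
  ∂BDF = DF − BF + BD,
  ∂ABF = BF − AF + AB.
This gives a 10×5 integer matrix of rank 5; reducing to Smith normal form yields diagonal entries (1,1,1,1,1).

From H_k ≅ ker(∂_k) / im(∂_{k+1}) we obtain:

  H_0: rank C_0 − rank ∂_1 = 5 − 4 = 1, and the invariant factors of ∂_1 are all 1, so H_0 ≅ Z.
  H_1: rank ker ∂_1 − rank ∂_2 = (10 − 4) − 5 = 1, and the invariant factors of ∂_2 are all 1, so H_1 ≅ Z.
  H_2: rank ker ∂_2 − rank ∂_3 = (5 − 5) − 0 = 0, and there is no ∂_3, so H_2 ≅ 0.

Hence the Betti numbers are b_0 = 1, b_1 = 1, b_2 = 0.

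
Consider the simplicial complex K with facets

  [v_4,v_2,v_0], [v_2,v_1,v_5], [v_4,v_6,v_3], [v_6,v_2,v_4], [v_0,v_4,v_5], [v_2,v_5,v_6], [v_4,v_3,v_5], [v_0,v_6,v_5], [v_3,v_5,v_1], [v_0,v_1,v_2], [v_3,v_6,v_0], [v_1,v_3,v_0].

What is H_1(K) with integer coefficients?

Order the vertices as v_0 < v_1 < v_2 < v_3 < v_4 < v_5 < v_6. Listing each simplex with vertices in this order, K has dimension 2 with simplices:

  0-simplices (7): [v_0], [v_1], [v_2], [v_3], [v_4], [v_5], [v_6]
  1-simplices (18): (18 of them)
  2-simplices (12): (12 of them)

giving chain groups C_0 ≅ Z^7, C_1 ≅ Z^18, C_2 ≅ Z^12.

Boundary ∂_1: C_1 → C_0 maps an edge to its endpoints' difference, ∂[p,q] = q − p. For instance
  ∂[v_0,v_3] = [v_3] − [v_0].
This gives a 7×18 integer matrix of rank 6; reducing to Smith normal form yields diagonal entries (1,1,1,1,1,1).

Boundary ∂_2: C_2 → C_1 sends each 2-simplex [p,q,r] to [q,r] − [p,r] + [p,q]. For instance
  ∂[v_0,v_5,v_6] = [v_5,v_6] − [v_0,v_6] + [v_0,v_5],
  ∂[v_1,v_2,v_5] = [v_2,v_5] − [v_1,v_5] + [v_1,v_2].
As a 18×12 matrix over Z this has rank 12, with invariant factors (1,1,1,1,1,1,1,1,1,1,1,2).

Reading off H_k = ker ∂_k / im ∂_{k+1}:

  H_1: rank ker ∂_1 − rank ∂_2 = (18 − 6) − 12 = 0, and ∂_2 has invariant factor 2 > 1, so H_1 = Z_2.

(K is a triangulation of the real projective plane RP^2.)

H_1 ≅ Z_2.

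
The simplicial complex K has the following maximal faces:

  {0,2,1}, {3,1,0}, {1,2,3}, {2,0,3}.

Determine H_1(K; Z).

Take the total order 0 < 1 < 2 < 3 on the vertex set. Then K (dimension 2) consists of the simplices:

  0-simplices (4): [0], [1], [2], [3]
  1-simplices (6): [0,1], [0,2], [0,3], [1,2], [1,3], [2,3]
  2-simplices (4): [0,1,2], [0,1,3], [0,2,3], [1,2,3]

so the chain groups are C_0 ≅ Z^4, C_1 ≅ Z^6, C_2 ≅ Z^4.

∂_1: C_1 → C_0 sends each edge [p,q] (with p < q) to q − p. For instance
  ∂[1,3] = [3] − [1].
This gives a 4×6 integer matrix of rank 3; reducing to Smith normal form yields diagonal entries (1,1,1).

∂_2: C_2 → C_1 acts by ∂[p,q,r] = [q,r] − [p,r] + [p,q]. For instance
  ∂[0,1,3] = [1,3] − [0,3] + [0,1],
  ∂[0,2,3] = [2,3] − [0,3] + [0,2].
This gives a 6×4 integer matrix of rank 3; reducing to Smith normal form yields diagonal entries (1,1,1).

Reading off H_k = ker ∂_k / im ∂_{k+1}:

  H_1: rank ker ∂_1 − rank ∂_2 = (6 − 3) − 3 = 0, and the invariant factors of ∂_2 are all 1, so H_1 = 0.

H_1 = 0.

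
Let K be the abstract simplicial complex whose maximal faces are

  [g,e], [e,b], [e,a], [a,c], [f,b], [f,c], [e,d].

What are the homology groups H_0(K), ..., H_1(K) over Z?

H_0 ≅ Z,  H_1 ≅ Z.

Take the total order a < b < c < d < e < f < g on the vertex set. Then K (dimension 1) consists of the simplices:

  0-simplices (7): a, b, c, d, e, f, g
  1-simplices (7): ac, ae, be, bf, cf, de, eg

so the chain groups are C_0 ≅ Z^7, C_1 ≅ Z^7.

∂_1: C_1 → C_0 is given by ∂[p,q] = [q] − [p]. For instance
  ∂cf = f − c.
This gives a 7×7 integer matrix of rank 6; reducing to Smith normal form yields diagonal entries (1,1,1,1,1,1).

Computing H_k = (kernel of ∂_k) / (image of ∂_{k+1}):

  H_0: rank C_0 − rank ∂_1 = 7 − 6 = 1, and the invariant factors of ∂_1 are all 1, so H_0 = Z.
  H_1: rank ker ∂_1 − rank ∂_2 = (7 − 6) − 0 = 1, and there is no ∂_2, so H_1 = Z.

As a check, the Euler characteristic is 7 − 7 = 0, which agrees with 1 − 1 = 0.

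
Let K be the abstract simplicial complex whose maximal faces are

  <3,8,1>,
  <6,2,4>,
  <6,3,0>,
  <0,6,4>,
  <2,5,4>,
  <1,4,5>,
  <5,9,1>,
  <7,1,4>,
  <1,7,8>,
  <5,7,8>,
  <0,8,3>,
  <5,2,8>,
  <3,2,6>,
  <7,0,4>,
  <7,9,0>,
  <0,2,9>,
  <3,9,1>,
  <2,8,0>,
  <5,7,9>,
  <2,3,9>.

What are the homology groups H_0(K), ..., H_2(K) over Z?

Order the vertices as 0 < 1 < 2 < 3 < 4 < 5 < 6 < 7 < 8 < 9. Listing each simplex with vertices in this order, K has dimension 2 with simplices:

  0-simplices (10): [0], [1], [2], [3], [4], [5], [6], [7], [8], [9]
  1-simplices (30): (30 of them)
  2-simplices (20): (20 of them)

Hence C_0 ≅ Z^10, C_1 ≅ Z^30, C_2 ≅ Z^20.

Boundary ∂_1: C_1 → C_0 maps an edge to its endpoints' difference, ∂[p,q] = q − p. For instance
  ∂[0,6] = [6] − [0].
As a 10×30 matrix over Z this has rank 9, with invariant factors (1,1,1,1,1,1,1,1,1).

The boundary map ∂_2: C_2 → C_1 acts by ∂[p,q,r] = [q,r] − [p,r] + [p,q]. For instance
  ∂[0,2,9] = [2,9] − [0,9] + [0,2],
  ∂[2,5,8] = [5,8] − [2,8] + [2,5].
This gives a 30×20 integer matrix of rank 20; reducing to Smith normal form yields diagonal entries (1,1,1,1,1,1,1,1,1,1,1,1,1,1,1,1,1,1,1,2).

Computing H_k = (kernel of ∂_k) / (image of ∂_{k+1}):

  H_0: rank C_0 − rank ∂_1 = 10 − 9 = 1, and the invariant factors of ∂_1 are all 1, so H_0 = Z.
  H_1: rank ker ∂_1 − rank ∂_2 = (30 − 9) − 20 = 1, and ∂_2 has invariant factor 2 > 1, so H_1 = Z ⊕ Z/2Z.
  H_2: rank ker ∂_2 − rank ∂_3 = (20 − 20) − 0 = 0, and there is no ∂_3, so H_2 = 0.

(K is a triangulation of the Klein bottle.)

H_0 = Z,  H_1 = Z ⊕ Z/2Z,  H_2 = 0.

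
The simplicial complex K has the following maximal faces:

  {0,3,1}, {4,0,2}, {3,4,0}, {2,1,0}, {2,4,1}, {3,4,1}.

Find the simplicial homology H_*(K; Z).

Take the total order 0 < 1 < 2 < 3 < 4 on the vertex set. Then K (dimension 2) consists of the simplices:

  0-simplices (5): [0], [1], [2], [3], [4]
  1-simplices (9): [0,1], [0,2], [0,3], [0,4], [1,2], [1,3], [1,4], [2,4], [3,4]
  2-simplices (6): [0,1,2], [0,1,3], [0,2,4], [0,3,4], [1,2,4], [1,3,4]

Hence C_0 ≅ Z^5, C_1 ≅ Z^9, C_2 ≅ Z^6.

∂_1: C_1 → C_0 sends each edge [p,q] (with p < q) to q − p. For instance
  ∂[0,4] = [4] − [0].
The 5×9 boundary matrix has rank 4 and Smith normal form diag(1,1,1,1).

The boundary map ∂_2: C_2 → C_1 acts by ∂[p,q,r] = [q,r] − [p,r] + [p,q]. For instance
  ∂[0,1,3] = [1,3] − [0,3] + [0,1],
  ∂[1,3,4] = [3,4] − [1,4] + [1,3].
The resulting 9×6 matrix has rank 5, and its Smith normal form has invariant factors (1,1,1,1,1).

Now H_k = ker ∂_k / im ∂_{k+1}, so:

  H_0: rank C_0 − rank ∂_1 = 5 − 4 = 1, and the invariant factors of ∂_1 are all 1, so H_0 ≅ Z.
  H_1: rank ker ∂_1 − rank ∂_2 = (9 − 4) − 5 = 0, and the invariant factors of ∂_2 are all 1, so H_1 ≅ 0.
  H_2: rank ker ∂_2 − rank ∂_3 = (6 − 5) − 0 = 1, and there is no ∂_3, so H_2 ≅ Z.

H_0 ≅ Z,  H_1 = 0,  H_2 ≅ Z.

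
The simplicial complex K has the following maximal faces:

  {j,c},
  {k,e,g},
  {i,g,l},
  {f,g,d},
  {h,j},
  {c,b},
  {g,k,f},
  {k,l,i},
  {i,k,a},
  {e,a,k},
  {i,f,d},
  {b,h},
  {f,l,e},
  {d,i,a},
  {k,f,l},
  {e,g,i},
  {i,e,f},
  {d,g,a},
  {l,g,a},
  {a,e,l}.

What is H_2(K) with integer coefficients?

H_2 = Z.

Fix the vertex order a < b < c < d < e < f < g < h < i < j < k < l and write every simplex with vertices in increasing order. Then dim K = 2 and the simplices of K are:

  0-simplices (12): a, b, c, d, e, f, g, h, i, j, k, l
  1-simplices (28): ad, ae, ag, ai, ak, al, bc, bh, cj, df, dg, di, ef, eg, ei, ek, el, fg, fi, fk, fl, gi, gk, gl, hj, ik, il, kl
  2-simplices (16): adg, adi, aek, ael, agl, aik, dfg, dfi, efi, efl, egi, egk, fgk, fkl, gil, ikl

giving chain groups C_0 ≅ Z^12, C_1 ≅ Z^28, C_2 ≅ Z^16.

The boundary map ∂_1: C_1 → C_0 is given by ∂[p,q] = [q] − [p]. For instance
  ∂bh = h − b.
The resulting 12×28 matrix has rank 10, and its Smith normal form has invariant factors (1,1,1,1,1,1,1,1,1,1).

The boundary map ∂_2: C_2 → C_1 acts by ∂[p,q,r] = [q,r] − [p,r] + [p,q]. For instance
  ∂aek = ek − ak + ae,
  ∂ael = el − al + ae.
As a 28×16 matrix over Z this has rank 15, with invariant factors (1,1,1,1,1,1,1,1,1,1,1,1,1,1,1).

Computing H_k = (kernel of ∂_k) / (image of ∂_{k+1}):

  H_2: rank ker ∂_2 − rank ∂_3 = (16 − 15) − 0 = 1, and there is no ∂_3, so H_2 ≅ Z.

(K is a triangulation of the disjoint union of the torus T^2 and the circle S^1.)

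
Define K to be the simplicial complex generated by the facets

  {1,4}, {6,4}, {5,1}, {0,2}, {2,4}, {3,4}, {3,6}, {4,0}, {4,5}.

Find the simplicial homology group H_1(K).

H_1 ≅ Z^3.

K has 7 vertices, 9 edges.
rank ∂_1 = 6, rank ∂_2 = 0 ⇒ b_1 = 9 − 6 − 0 = 3. So H_1 = Z^3.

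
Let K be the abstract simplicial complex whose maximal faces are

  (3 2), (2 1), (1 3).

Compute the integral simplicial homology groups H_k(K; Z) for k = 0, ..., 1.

Take the total order 1 < 2 < 3 on the vertex set. Then K (dimension 1) consists of the simplices:

  0-simplices (3): [1], [2], [3]
  1-simplices (3): [1,2], [1,3], [2,3]

Hence C_0 ≅ Z^3, C_1 ≅ Z^3.

The boundary map ∂_1: C_1 → C_0 sends each edge [p,q] (with p < q) to q − p.
As a 3×3 matrix over Z this has rank 2, with invariant factors (1,1).

Computing H_k = (kernel of ∂_k) / (image of ∂_{k+1}):

  H_0: rank C_0 − rank ∂_1 = 3 − 2 = 1, and the invariant factors of ∂_1 are all 1, so H_0 = Z.
  H_1: rank ker ∂_1 − rank ∂_2 = (3 − 2) − 0 = 1, and there is no ∂_2, so H_1 = Z.

H_0 = Z,  H_1 = Z.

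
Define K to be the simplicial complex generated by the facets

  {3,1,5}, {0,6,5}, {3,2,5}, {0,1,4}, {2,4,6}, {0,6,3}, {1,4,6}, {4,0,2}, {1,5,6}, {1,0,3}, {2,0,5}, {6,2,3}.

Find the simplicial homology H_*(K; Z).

Order the vertices as 0 < 1 < 2 < 3 < 4 < 5 < 6. Listing each simplex with vertices in this order, K has dimension 2 with simplices:

  0-simplices (7): [0], [1], [2], [3], [4], [5], [6]
  1-simplices (18): [0,1], [0,2], [0,3], [0,4], [0,5], [0,6], [1,3], [1,4], [1,5], [1,6], [2,3], [2,4], [2,5], [2,6], [3,5], [3,6], [4,6], [5,6]
  2-simplices (12): [0,1,3], [0,1,4], [0,2,4], [0,2,5], [0,3,6], [0,5,6], [1,3,5], [1,4,6], [1,5,6], [2,3,5], [2,3,6], [2,4,6]

Hence C_0 ≅ Z^7, C_1 ≅ Z^18, C_2 ≅ Z^12.

Boundary ∂_1: C_1 → C_0 maps an edge to its endpoints' difference, ∂[p,q] = q − p. For instance
  ∂[5,6] = [6] − [5].
As a 7×18 matrix over Z this has rank 6, with invariant factors (1,1,1,1,1,1).

The boundary map ∂_2: C_2 → C_1 sends each 2-simplex [p,q,r] to [q,r] − [p,r] + [p,q]. For instance
  ∂[1,5,6] = [5,6] − [1,6] + [1,5],
  ∂[0,2,4] = [2,4] − [0,4] + [0,2].
This gives a 18×12 integer matrix of rank 12; reducing to Smith normal form yields diagonal entries (1,1,1,1,1,1,1,1,1,1,1,2).

Computing H_k = (kernel of ∂_k) / (image of ∂_{k+1}):

  H_0: rank C_0 − rank ∂_1 = 7 − 6 = 1, and the invariant factors of ∂_1 are all 1, so H_0 = Z.
  H_1: rank ker ∂_1 − rank ∂_2 = (18 − 6) − 12 = 0, and ∂_2 has invariant factor 2 > 1, so H_1 = Z/2.
  H_2: rank ker ∂_2 − rank ∂_3 = (12 − 12) − 0 = 0, and there is no ∂_3, so H_2 = 0.

H_0 ≅ Z,  H_1 ≅ Z/2,  H_2 = 0.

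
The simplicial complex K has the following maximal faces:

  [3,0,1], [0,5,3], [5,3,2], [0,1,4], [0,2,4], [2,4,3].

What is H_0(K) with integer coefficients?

Take the total order 0 < 1 < 2 < 3 < 4 < 5 on the vertex set. Then K (dimension 2) consists of the simplices:

  0-simplices (6): [0], [1], [2], [3], [4], [5]
  1-simplices (12): [0,1], [0,2], [0,3], [0,4], [0,5], [1,3], [1,4], [2,3], [2,4], [2,5], [3,4], [3,5]
  2-simplices (6): [0,1,3], [0,1,4], [0,2,4], [0,3,5], [2,3,4], [2,3,5]

giving chain groups C_0 ≅ Z^6, C_1 ≅ Z^12, C_2 ≅ Z^6.

The boundary map ∂_1: C_1 → C_0 maps an edge to its endpoints' difference, ∂[p,q] = q − p.
The resulting 6×12 matrix has rank 5, and its Smith normal form has invariant factors (1,1,1,1,1).

The boundary map ∂_2: C_2 → C_1 sends each 2-simplex [p,q,r] to [q,r] − [p,r] + [p,q]. For instance
  ∂[2,3,4] = [3,4] − [2,4] + [2,3],
  ∂[0,2,4] = [2,4] − [0,4] + [0,2].
As a 12×6 matrix over Z this has rank 6, with invariant factors (1,1,1,1,1,1).

Now H_k = ker ∂_k / im ∂_{k+1}, so:

  H_0: rank C_0 − rank ∂_1 = 6 − 5 = 1, and the invariant factors of ∂_1 are all 1, so H_0 ≅ Z.

H_0 = Z.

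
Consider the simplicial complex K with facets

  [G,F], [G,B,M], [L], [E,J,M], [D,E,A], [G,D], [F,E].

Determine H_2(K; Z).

Order the vertices as A < B < D < E < F < G < J < L < M. Listing each simplex with vertices in this order, K has dimension 2 with simplices:

  0-simplices (9): A, B, D, E, F, G, J, L, M
  1-simplices (12): AD, AE, BG, BM, DE, DG, EF, EJ, EM, FG, GM, JM
  2-simplices (3): ADE, BGM, EJM

Hence C_0 ≅ Z^9, C_1 ≅ Z^12, C_2 ≅ Z^3.

The boundary map ∂_1: C_1 → C_0 maps an edge to its endpoints' difference, ∂[p,q] = q − p. For instance
  ∂GM = M − G.
The 9×12 boundary matrix has rank 7 and Smith normal form diag(1,1,1,1,1,1,1).

Boundary ∂_2: C_2 → C_1 sends each 2-simplex [p,q,r] to [q,r] − [p,r] + [p,q]. For instance
  ∂ADE = DE − AE + AD,
  ∂EJM = JM − EM + EJ.
The 12×3 boundary matrix has rank 3 and Smith normal form diag(1,1,1).

Reading off H_k = ker ∂_k / im ∂_{k+1}:

  H_2: rank ker ∂_2 − rank ∂_3 = (3 − 3) − 0 = 0, and there is no ∂_3, so H_2 ≅ 0.

H_2 ≅ 0.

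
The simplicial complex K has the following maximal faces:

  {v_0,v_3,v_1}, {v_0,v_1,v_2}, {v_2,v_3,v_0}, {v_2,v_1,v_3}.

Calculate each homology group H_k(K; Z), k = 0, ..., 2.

Take the total order v_0 < v_1 < v_2 < v_3 on the vertex set. Then K (dimension 2) consists of the simplices:

  0-simplices (4): [v_0], [v_1], [v_2], [v_3]
  1-simplices (6): [v_0,v_1], [v_0,v_2], [v_0,v_3], [v_1,v_2], [v_1,v_3], [v_2,v_3]
  2-simplices (4): [v_0,v_1,v_2], [v_0,v_1,v_3], [v_0,v_2,v_3], [v_1,v_2,v_3]

Hence C_0 ≅ Z^4, C_1 ≅ Z^6, C_2 ≅ Z^4.

The boundary map ∂_1: C_1 → C_0 is given by ∂[p,q] = [q] − [p]. For instance
  ∂[v_2,v_3] = [v_3] − [v_2].
The resulting 4×6 matrix has rank 3, and its Smith normal form has invariant factors (1,1,1).

Boundary ∂_2: C_2 → C_1 acts by ∂[p,q,r] = [q,r] − [p,r] + [p,q]. For instance
  ∂[v_0,v_2,v_3] = [v_2,v_3] − [v_0,v_3] + [v_0,v_2],
  ∂[v_1,v_2,v_3] = [v_2,v_3] − [v_1,v_3] + [v_1,v_2].
This gives a 6×4 integer matrix of rank 3; reducing to Smith normal form yields diagonal entries (1,1,1).

Computing H_k = (kernel of ∂_k) / (image of ∂_{k+1}):

  H_0: rank C_0 − rank ∂_1 = 4 − 3 = 1, and the invariant factors of ∂_1 are all 1, so H_0 ≅ Z.
  H_1: rank ker ∂_1 − rank ∂_2 = (6 − 3) − 3 = 0, and the invariant factors of ∂_2 are all 1, so H_1 ≅ 0.
  H_2: rank ker ∂_2 − rank ∂_3 = (4 − 3) − 0 = 1, and there is no ∂_3, so H_2 ≅ Z.

H_0 ≅ Z,  H_1 = 0,  H_2 ≅ Z.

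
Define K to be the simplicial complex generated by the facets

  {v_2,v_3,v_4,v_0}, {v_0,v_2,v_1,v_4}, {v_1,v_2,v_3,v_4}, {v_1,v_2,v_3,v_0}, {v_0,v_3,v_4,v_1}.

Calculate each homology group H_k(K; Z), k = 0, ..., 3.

Take the total order v_0 < v_1 < v_2 < v_3 < v_4 on the vertex set. Then K (dimension 3) consists of the simplices:

  0-simplices (5): [v_0], [v_1], [v_2], [v_3], [v_4]
  1-simplices (10): [v_0,v_1], [v_0,v_2], [v_0,v_3], [v_0,v_4], [v_1,v_2], [v_1,v_3], [v_1,v_4], [v_2,v_3], [v_2,v_4], [v_3,v_4]
  2-simplices (10): [v_0,v_1,v_2], [v_0,v_1,v_3], [v_0,v_1,v_4], [v_0,v_2,v_3], [v_0,v_2,v_4], [v_0,v_3,v_4], [v_1,v_2,v_3], [v_1,v_2,v_4], [v_1,v_3,v_4], [v_2,v_3,v_4]
  3-simplices (5): [v_0,v_1,v_2,v_3], [v_0,v_1,v_2,v_4], [v_0,v_1,v_3,v_4], [v_0,v_2,v_3,v_4], [v_1,v_2,v_3,v_4]

Hence C_0 ≅ Z^5, C_1 ≅ Z^10, C_2 ≅ Z^10, C_3 ≅ Z^5.

The boundary map ∂_1: C_1 → C_0 is given by ∂[p,q] = [q] − [p]. For instance
  ∂[v_0,v_3] = [v_3] − [v_0].
This gives a 5×10 integer matrix of rank 4; reducing to Smith normal form yields diagonal entries (1,1,1,1).

∂_2: C_2 → C_1 sends each 2-simplex [p,q,r] to [q,r] − [p,r] + [p,q]. For instance
  ∂[v_0,v_1,v_4] = [v_1,v_4] − [v_0,v_4] + [v_0,v_1],
  ∂[v_0,v_2,v_4] = [v_2,v_4] − [v_0,v_4] + [v_0,v_2].
The resulting 10×10 matrix has rank 6, and its Smith normal form has invariant factors (1,1,1,1,1,1).

Boundary ∂_3: C_3 → C_2 sends each 3-simplex σ to the alternating sum Σ_i (−1)^i (σ with its i-th vertex removed). For instance
  ∂[v_1,v_2,v_3,v_4] = [v_2,v_3,v_4] − [v_1,v_3,v_4] + [v_1,v_2,v_4] − [v_1,v_2,v_3],
  ∂[v_0,v_2,v_3,v_4] = [v_2,v_3,v_4] − [v_0,v_3,v_4] + [v_0,v_2,v_4] − [v_0,v_2,v_3].
As a 10×5 matrix over Z this has rank 4, with invariant factors (1,1,1,1).

From H_k ≅ ker(∂_k) / im(∂_{k+1}) we obtain:

  H_0: rank C_0 − rank ∂_1 = 5 − 4 = 1, and the invariant factors of ∂_1 are all 1, so H_0 = Z.
  H_1: rank ker ∂_1 − rank ∂_2 = (10 − 4) − 6 = 0, and the invariant factors of ∂_2 are all 1, so H_1 = 0.
  H_2: rank ker ∂_2 − rank ∂_3 = (10 − 6) − 4 = 0, and the invariant factors of ∂_3 are all 1, so H_2 = 0.
  H_3: rank ker ∂_3 − rank ∂_4 = (5 − 4) − 0 = 1, and there is no ∂_4, so H_3 = Z.

H_0 = Z,  H_1 = 0,  H_2 = 0,  H_3 = Z.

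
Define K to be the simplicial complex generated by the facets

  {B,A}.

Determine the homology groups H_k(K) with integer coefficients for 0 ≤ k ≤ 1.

H_0 = Z,  H_1 = 0.

Fix the vertex order A < B and write every simplex with vertices in increasing order. Then dim K = 1 and the simplices of K are:

  0-simplices (2): A, B
  1-simplices (1): AB

Hence C_0 ≅ Z^2, C_1 ≅ Z^1.

∂_1: C_1 → C_0 maps an edge to its endpoints' difference, ∂[p,q] = q − p.
The resulting 2×1 matrix has rank 1, and its Smith normal form has invariant factors (1).

Now H_k = ker ∂_k / im ∂_{k+1}, so:

  H_0: rank C_0 − rank ∂_1 = 2 − 1 = 1, and the invariant factors of ∂_1 are all 1, so H_0 = Z.
  H_1: rank ker ∂_1 − rank ∂_2 = (1 − 1) − 0 = 0, and there is no ∂_2, so H_1 = 0.

As a check, the Euler characteristic is 2 − 1 = 1, which agrees with 1 − 0 = 1.
(K is a triangulation of the 1-simplex.)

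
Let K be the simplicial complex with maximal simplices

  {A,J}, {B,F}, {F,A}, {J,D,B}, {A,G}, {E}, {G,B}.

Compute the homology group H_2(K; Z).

Fix the vertex order A < B < D < E < F < G < J and write every simplex with vertices in increasing order. Then dim K = 2 and the simplices of K are:

  0-simplices (7): A, B, D, E, F, G, J
  1-simplices (8): AF, AG, AJ, BD, BF, BG, BJ, DJ
  2-simplices (1): BDJ

Hence C_0 ≅ Z^7, C_1 ≅ Z^8, C_2 ≅ Z^1.

∂_1: C_1 → C_0 is given by ∂[p,q] = [q] − [p].
The 7×8 boundary matrix has rank 5 and Smith normal form diag(1,1,1,1,1).

The boundary map ∂_2: C_2 → C_1 maps a triangle to the signed sum of its edges. For instance
  ∂BDJ = DJ − BJ + BD.
As a 8×1 matrix over Z this has rank 1, with invariant factors (1).

Now H_k = ker ∂_k / im ∂_{k+1}, so:

  H_2: rank ker ∂_2 − rank ∂_3 = (1 − 1) − 0 = 0, and there is no ∂_3, so H_2 ≅ 0.

H_2 = 0.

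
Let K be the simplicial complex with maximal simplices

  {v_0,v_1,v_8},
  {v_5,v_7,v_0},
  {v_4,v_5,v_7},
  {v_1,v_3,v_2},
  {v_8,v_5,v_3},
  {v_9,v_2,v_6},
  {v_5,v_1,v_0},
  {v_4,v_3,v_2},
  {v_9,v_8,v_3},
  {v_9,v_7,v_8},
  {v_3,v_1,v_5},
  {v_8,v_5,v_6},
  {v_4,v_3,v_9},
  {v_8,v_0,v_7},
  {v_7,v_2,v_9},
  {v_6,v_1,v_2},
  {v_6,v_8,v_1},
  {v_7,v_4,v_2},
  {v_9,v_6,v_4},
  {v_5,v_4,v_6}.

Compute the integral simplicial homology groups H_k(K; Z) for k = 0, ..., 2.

We work with the vertex ordering v_0 < v_1 < v_2 < v_3 < v_4 < v_5 < v_6 < v_7 < v_8 < v_9. The simplices of K, each written with vertices in increasing order, are:

  0-simplices (10): [v_0], [v_1], [v_2], [v_3], [v_4], [v_5], [v_6], [v_7], [v_8], [v_9]
  1-simplices (30): (30 of them)
  2-simplices (20): (20 of them)

Hence C_0 ≅ Z^10, C_1 ≅ Z^30, C_2 ≅ Z^20.

∂_1: C_1 → C_0 sends each edge [p,q] (with p < q) to q − p. For instance
  ∂[v_7,v_8] = [v_8] − [v_7].
The 10×30 boundary matrix has rank 9 and Smith normal form diag(1,1,1,1,1,1,1,1,1).

The boundary map ∂_2: C_2 → C_1 sends each 2-simplex [p,q,r] to [q,r] − [p,r] + [p,q]. For instance
  ∂[v_2,v_7,v_9] = [v_7,v_9] − [v_2,v_9] + [v_2,v_7],
  ∂[v_1,v_6,v_8] = [v_6,v_8] − [v_1,v_8] + [v_1,v_6].
The resulting 30×20 matrix has rank 20, and its Smith normal form has invariant factors (1,1,1,1,1,1,1,1,1,1,1,1,1,1,1,1,1,1,1,2).

Reading off H_k = ker ∂_k / im ∂_{k+1}:

  H_0: rank C_0 − rank ∂_1 = 10 − 9 = 1, and the invariant factors of ∂_1 are all 1, so H_0 ≅ Z.
  H_1: rank ker ∂_1 − rank ∂_2 = (30 − 9) − 20 = 1, and ∂_2 has invariant factor 2 > 1, so H_1 ≅ Z ⊕ Z/2Z.
  H_2: rank ker ∂_2 − rank ∂_3 = (20 − 20) − 0 = 0, and there is no ∂_3, so H_2 ≅ 0.

As a check, the Euler characteristic is 10 − 30 + 20 = 0, which agrees with 1 − 1 + 0 = 0.
(K is a triangulation of the Klein bottle.)

H_0 = Z,  H_1 = Z ⊕ Z/2Z,  H_2 = 0.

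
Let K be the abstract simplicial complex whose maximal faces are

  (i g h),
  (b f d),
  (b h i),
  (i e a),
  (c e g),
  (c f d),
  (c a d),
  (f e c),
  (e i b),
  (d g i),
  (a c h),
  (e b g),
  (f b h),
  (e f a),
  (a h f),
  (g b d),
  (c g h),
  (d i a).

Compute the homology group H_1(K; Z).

Order the vertices as a < b < c < d < e < f < g < h < i. Listing each simplex with vertices in this order, K has dimension 2 with simplices:

  0-simplices (9): a, b, c, d, e, f, g, h, i
  1-simplices (27): ac, ad, ae, af, ah, ai, bd, be, bf, bg, bh, bi, cd, ce, cf, cg, ch, df, dg, di, ef, eg, ei, fh, gh, gi, hi
  2-simplices (18): acd, ach, adi, aef, aei, afh, bdf, bdg, beg, bei, bfh, bhi, cdf, cef, ceg, cgh, dgi, ghi

so the chain groups are C_0 ≅ Z^9, C_1 ≅ Z^27, C_2 ≅ Z^18.

The boundary map ∂_1: C_1 → C_0 is given by ∂[p,q] = [q] − [p]. For instance
  ∂ac = c − a.
As a 9×27 matrix over Z this has rank 8, with invariant factors (1,1,1,1,1,1,1,1).

The boundary map ∂_2: C_2 → C_1 maps a triangle to the signed sum of its edges. For instance
  ∂bei = ei − bi + be,
  ∂adi = di − ai + ad.
This gives a 27×18 integer matrix of rank 18; reducing to Smith normal form yields diagonal entries (1,1,1,1,1,1,1,1,1,1,1,1,1,1,1,1,1,2).

From H_k ≅ ker(∂_k) / im(∂_{k+1}) we obtain:

  H_1: rank ker ∂_1 − rank ∂_2 = (27 − 8) − 18 = 1, and ∂_2 has invariant factor 2 > 1, so H_1 ≅ Z ⊕ Z/2Z.

H_1 ≅ Z ⊕ Z/2Z.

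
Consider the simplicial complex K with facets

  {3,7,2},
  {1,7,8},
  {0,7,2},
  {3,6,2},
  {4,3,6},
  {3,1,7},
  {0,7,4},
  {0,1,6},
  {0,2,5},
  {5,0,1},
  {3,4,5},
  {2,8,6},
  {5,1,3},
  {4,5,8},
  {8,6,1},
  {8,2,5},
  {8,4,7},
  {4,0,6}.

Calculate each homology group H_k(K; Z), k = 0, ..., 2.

Order the vertices as 0 < 1 < 2 < 3 < 4 < 5 < 6 < 7 < 8. Listing each simplex with vertices in this order, K has dimension 2 with simplices:

  0-simplices (9): [0], [1], [2], [3], [4], [5], [6], [7], [8]
  1-simplices (27): (27 of them)
  2-simplices (18): [0,1,5], [0,1,6], [0,2,5], [0,2,7], [0,4,6], [0,4,7], [1,3,5], [1,3,7], [1,6,8], [1,7,8], [2,3,6], [2,3,7], [2,5,8], [2,6,8], [3,4,5], [3,4,6], [4,5,8], [4,7,8]

Hence C_0 ≅ Z^9, C_1 ≅ Z^27, C_2 ≅ Z^18.

Boundary ∂_1: C_1 → C_0 is given by ∂[p,q] = [q] − [p]. For instance
  ∂[3,5] = [5] − [3].
The 9×27 boundary matrix has rank 8 and Smith normal form diag(1,1,1,1,1,1,1,1).

The boundary map ∂_2: C_2 → C_1 acts by ∂[p,q,r] = [q,r] − [p,r] + [p,q]. For instance
  ∂[4,5,8] = [5,8] − [4,8] + [4,5],
  ∂[2,6,8] = [6,8] − [2,8] + [2,6].
The resulting 27×18 matrix has rank 17, and its Smith normal form has invariant factors (1,1,1,1,1,1,1,1,1,1,1,1,1,1,1,1,1).

Now H_k = ker ∂_k / im ∂_{k+1}, so:

  H_0: rank C_0 − rank ∂_1 = 9 − 8 = 1, and the invariant factors of ∂_1 are all 1, so H_0 = Z.
  H_1: rank ker ∂_1 − rank ∂_2 = (27 − 8) − 17 = 2, and the invariant factors of ∂_2 are all 1, so H_1 = Z^2.
  H_2: rank ker ∂_2 − rank ∂_3 = (18 − 17) − 0 = 1, and there is no ∂_3, so H_2 = Z.

As a check, the Euler characteristic is 9 − 27 + 18 = 0, which agrees with 1 − 2 + 1 = 0.

H_0 ≅ Z,  H_1 ≅ Z^2,  H_2 ≅ Z.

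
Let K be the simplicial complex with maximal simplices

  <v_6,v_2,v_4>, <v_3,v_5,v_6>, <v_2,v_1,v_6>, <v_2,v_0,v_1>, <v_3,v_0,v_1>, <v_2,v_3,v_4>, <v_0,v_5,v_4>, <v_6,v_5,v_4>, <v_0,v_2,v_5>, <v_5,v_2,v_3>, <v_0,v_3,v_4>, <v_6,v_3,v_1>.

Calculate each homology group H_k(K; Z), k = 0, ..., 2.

H_0 = Z,  H_1 = Z/2,  H_2 = 0.

We work with the vertex ordering v_0 < v_1 < v_2 < v_3 < v_4 < v_5 < v_6. The simplices of K, each written with vertices in increasing order, are:

  0-simplices (7): [v_0], [v_1], [v_2], [v_3], [v_4], [v_5], [v_6]
  1-simplices (18): (18 of them)
  2-simplices (12): (12 of them)

giving chain groups C_0 ≅ Z^7, C_1 ≅ Z^18, C_2 ≅ Z^12.

∂_1: C_1 → C_0 sends each edge [p,q] (with p < q) to q − p.
The 7×18 boundary matrix has rank 6 and Smith normal form diag(1,1,1,1,1,1).

∂_2: C_2 → C_1 acts by ∂[p,q,r] = [q,r] − [p,r] + [p,q]. For instance
  ∂[v_1,v_2,v_6] = [v_2,v_6] − [v_1,v_6] + [v_1,v_2],
  ∂[v_4,v_5,v_6] = [v_5,v_6] − [v_4,v_6] + [v_4,v_5].
As a 18×12 matrix over Z this has rank 12, with invariant factors (1,1,1,1,1,1,1,1,1,1,1,2).

From H_k ≅ ker(∂_k) / im(∂_{k+1}) we obtain:

  H_0: rank C_0 − rank ∂_1 = 7 − 6 = 1, and the invariant factors of ∂_1 are all 1, so H_0 ≅ Z.
  H_1: rank ker ∂_1 − rank ∂_2 = (18 − 6) − 12 = 0, and ∂_2 has invariant factor 2 > 1, so H_1 ≅ Z/2.
  H_2: rank ker ∂_2 − rank ∂_3 = (12 − 12) − 0 = 0, and there is no ∂_3, so H_2 ≅ 0.

As a check, the Euler characteristic is 7 − 18 + 12 = 1, which agrees with 1 − 0 + 0 = 1.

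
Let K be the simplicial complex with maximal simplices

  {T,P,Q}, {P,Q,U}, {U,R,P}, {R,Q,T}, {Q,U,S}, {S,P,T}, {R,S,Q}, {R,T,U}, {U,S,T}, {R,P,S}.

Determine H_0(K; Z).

H_0 = Z.

Take the total order P < Q < R < S < T < U on the vertex set. Then K (dimension 2) consists of the simplices:

  0-simplices (6): P, Q, R, S, T, U
  1-simplices (15): PQ, PR, PS, PT, PU, QR, QS, QT, QU, RS, RT, RU, ST, SU, TU
  2-simplices (10): PQT, PQU, PRS, PRU, PST, QRS, QRT, QSU, RTU, STU

giving chain groups C_0 ≅ Z^6, C_1 ≅ Z^15, C_2 ≅ Z^10.

∂_1: C_1 → C_0 is given by ∂[p,q] = [q] − [p]. For instance
  ∂QU = U − Q.
This gives a 6×15 integer matrix of rank 5; reducing to Smith normal form yields diagonal entries (1,1,1,1,1).

∂_2: C_2 → C_1 acts by ∂[p,q,r] = [q,r] − [p,r] + [p,q]. For instance
  ∂STU = TU − SU + ST,
  ∂RTU = TU − RU + RT.
The resulting 15×10 matrix has rank 10, and its Smith normal form has invariant factors (1,1,1,1,1,1,1,1,1,2).

Computing H_k = (kernel of ∂_k) / (image of ∂_{k+1}):

  H_0: rank C_0 − rank ∂_1 = 6 − 5 = 1, and the invariant factors of ∂_1 are all 1, so H_0 ≅ Z.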